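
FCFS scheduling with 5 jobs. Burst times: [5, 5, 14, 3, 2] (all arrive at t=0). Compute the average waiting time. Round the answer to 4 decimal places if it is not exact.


FCFS order (as given): [5, 5, 14, 3, 2]
Waiting times:
  Job 1: wait = 0
  Job 2: wait = 5
  Job 3: wait = 10
  Job 4: wait = 24
  Job 5: wait = 27
Sum of waiting times = 66
Average waiting time = 66/5 = 13.2

13.2


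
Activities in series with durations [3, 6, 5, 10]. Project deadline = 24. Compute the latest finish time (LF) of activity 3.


LF(activity 3) = deadline - sum of successor durations
Successors: activities 4 through 4 with durations [10]
Sum of successor durations = 10
LF = 24 - 10 = 14

14


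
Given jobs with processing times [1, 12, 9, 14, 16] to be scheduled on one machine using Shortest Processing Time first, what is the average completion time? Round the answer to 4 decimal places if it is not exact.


Sort jobs by processing time (SPT order): [1, 9, 12, 14, 16]
Compute completion times sequentially:
  Job 1: processing = 1, completes at 1
  Job 2: processing = 9, completes at 10
  Job 3: processing = 12, completes at 22
  Job 4: processing = 14, completes at 36
  Job 5: processing = 16, completes at 52
Sum of completion times = 121
Average completion time = 121/5 = 24.2

24.2


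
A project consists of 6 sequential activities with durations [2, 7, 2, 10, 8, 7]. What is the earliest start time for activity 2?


Activity 2 starts after activities 1 through 1 complete.
Predecessor durations: [2]
ES = 2 = 2

2


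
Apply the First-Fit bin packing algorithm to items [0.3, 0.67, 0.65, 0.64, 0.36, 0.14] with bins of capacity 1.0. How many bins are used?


Place items sequentially using First-Fit:
  Item 0.3 -> new Bin 1
  Item 0.67 -> Bin 1 (now 0.97)
  Item 0.65 -> new Bin 2
  Item 0.64 -> new Bin 3
  Item 0.36 -> Bin 3 (now 1.0)
  Item 0.14 -> Bin 2 (now 0.79)
Total bins used = 3

3


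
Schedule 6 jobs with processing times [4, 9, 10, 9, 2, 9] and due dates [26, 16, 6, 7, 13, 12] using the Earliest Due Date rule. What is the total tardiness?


Sort by due date (EDD order): [(10, 6), (9, 7), (9, 12), (2, 13), (9, 16), (4, 26)]
Compute completion times and tardiness:
  Job 1: p=10, d=6, C=10, tardiness=max(0,10-6)=4
  Job 2: p=9, d=7, C=19, tardiness=max(0,19-7)=12
  Job 3: p=9, d=12, C=28, tardiness=max(0,28-12)=16
  Job 4: p=2, d=13, C=30, tardiness=max(0,30-13)=17
  Job 5: p=9, d=16, C=39, tardiness=max(0,39-16)=23
  Job 6: p=4, d=26, C=43, tardiness=max(0,43-26)=17
Total tardiness = 89

89


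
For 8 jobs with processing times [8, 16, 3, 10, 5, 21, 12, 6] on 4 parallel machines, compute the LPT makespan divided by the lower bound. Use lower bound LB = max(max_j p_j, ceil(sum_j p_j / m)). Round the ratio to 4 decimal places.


LPT order: [21, 16, 12, 10, 8, 6, 5, 3]
Machine loads after assignment: [21, 21, 21, 18]
LPT makespan = 21
Lower bound = max(max_job, ceil(total/4)) = max(21, 21) = 21
Ratio = 21 / 21 = 1.0

1.0


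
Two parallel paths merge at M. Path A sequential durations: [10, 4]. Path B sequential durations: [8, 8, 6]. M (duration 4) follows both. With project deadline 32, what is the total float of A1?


Forward pass: ES(A1) = sum of predecessors on chain A = 0
EF = ES + duration = 0 + 10 = 10
Backward pass: LF(M) = deadline = 32; LS(M) = 32 - 4 = 28
LF(A1) = LS(M) - sum(successors on chain A) = 28 - 4 = 24
LS = LF - duration = 24 - 10 = 14
Total float = LS - ES = 14 - 0 = 14

14


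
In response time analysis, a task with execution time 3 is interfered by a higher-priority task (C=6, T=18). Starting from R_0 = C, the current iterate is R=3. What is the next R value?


R_next = C + ceil(R_prev / T_hp) * C_hp
ceil(3 / 18) = ceil(0.1667) = 1
Interference = 1 * 6 = 6
R_next = 3 + 6 = 9

9


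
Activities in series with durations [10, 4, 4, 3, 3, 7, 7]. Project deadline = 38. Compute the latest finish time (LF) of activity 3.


LF(activity 3) = deadline - sum of successor durations
Successors: activities 4 through 7 with durations [3, 3, 7, 7]
Sum of successor durations = 20
LF = 38 - 20 = 18

18


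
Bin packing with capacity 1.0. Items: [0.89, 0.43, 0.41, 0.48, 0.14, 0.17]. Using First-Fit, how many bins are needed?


Place items sequentially using First-Fit:
  Item 0.89 -> new Bin 1
  Item 0.43 -> new Bin 2
  Item 0.41 -> Bin 2 (now 0.84)
  Item 0.48 -> new Bin 3
  Item 0.14 -> Bin 2 (now 0.98)
  Item 0.17 -> Bin 3 (now 0.65)
Total bins used = 3

3


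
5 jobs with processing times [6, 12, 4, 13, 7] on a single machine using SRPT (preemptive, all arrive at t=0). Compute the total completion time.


Since all jobs arrive at t=0, SRPT equals SPT ordering.
SPT order: [4, 6, 7, 12, 13]
Completion times:
  Job 1: p=4, C=4
  Job 2: p=6, C=10
  Job 3: p=7, C=17
  Job 4: p=12, C=29
  Job 5: p=13, C=42
Total completion time = 4 + 10 + 17 + 29 + 42 = 102

102


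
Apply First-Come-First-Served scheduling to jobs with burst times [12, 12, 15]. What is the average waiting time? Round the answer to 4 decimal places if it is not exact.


FCFS order (as given): [12, 12, 15]
Waiting times:
  Job 1: wait = 0
  Job 2: wait = 12
  Job 3: wait = 24
Sum of waiting times = 36
Average waiting time = 36/3 = 12.0

12.0


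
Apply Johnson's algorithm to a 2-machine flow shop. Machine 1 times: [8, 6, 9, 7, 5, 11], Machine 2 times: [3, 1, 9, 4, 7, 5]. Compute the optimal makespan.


Apply Johnson's rule:
  Group 1 (a <= b): [(5, 5, 7), (3, 9, 9)]
  Group 2 (a > b): [(6, 11, 5), (4, 7, 4), (1, 8, 3), (2, 6, 1)]
Optimal job order: [5, 3, 6, 4, 1, 2]
Schedule:
  Job 5: M1 done at 5, M2 done at 12
  Job 3: M1 done at 14, M2 done at 23
  Job 6: M1 done at 25, M2 done at 30
  Job 4: M1 done at 32, M2 done at 36
  Job 1: M1 done at 40, M2 done at 43
  Job 2: M1 done at 46, M2 done at 47
Makespan = 47

47


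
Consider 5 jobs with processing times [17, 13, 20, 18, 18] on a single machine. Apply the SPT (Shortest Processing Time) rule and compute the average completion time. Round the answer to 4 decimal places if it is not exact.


Sort jobs by processing time (SPT order): [13, 17, 18, 18, 20]
Compute completion times sequentially:
  Job 1: processing = 13, completes at 13
  Job 2: processing = 17, completes at 30
  Job 3: processing = 18, completes at 48
  Job 4: processing = 18, completes at 66
  Job 5: processing = 20, completes at 86
Sum of completion times = 243
Average completion time = 243/5 = 48.6

48.6


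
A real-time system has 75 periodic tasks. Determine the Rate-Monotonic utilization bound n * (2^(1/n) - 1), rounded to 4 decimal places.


Compute 2^(1/75) = 1.0092848012
Subtract 1: 1.0092848012 - 1 = 0.0092848012
Multiply by n: 75 * 0.0092848012 = 0.6963600900
Round to 4 dp: 0.6964

0.6964


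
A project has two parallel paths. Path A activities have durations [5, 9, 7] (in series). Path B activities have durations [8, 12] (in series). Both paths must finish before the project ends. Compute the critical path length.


Path A total = 5 + 9 + 7 = 21
Path B total = 8 + 12 = 20
Critical path = longest path = max(21, 20) = 21

21


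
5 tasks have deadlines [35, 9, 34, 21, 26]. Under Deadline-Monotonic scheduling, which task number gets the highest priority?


Sort tasks by relative deadline (ascending):
  Task 2: deadline = 9
  Task 4: deadline = 21
  Task 5: deadline = 26
  Task 3: deadline = 34
  Task 1: deadline = 35
Priority order (highest first): [2, 4, 5, 3, 1]
Highest priority task = 2

2


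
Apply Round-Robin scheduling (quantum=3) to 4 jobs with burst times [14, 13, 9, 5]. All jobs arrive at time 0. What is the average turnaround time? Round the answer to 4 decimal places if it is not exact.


Time quantum = 3
Execution trace:
  J1 runs 3 units, time = 3
  J2 runs 3 units, time = 6
  J3 runs 3 units, time = 9
  J4 runs 3 units, time = 12
  J1 runs 3 units, time = 15
  J2 runs 3 units, time = 18
  J3 runs 3 units, time = 21
  J4 runs 2 units, time = 23
  J1 runs 3 units, time = 26
  J2 runs 3 units, time = 29
  J3 runs 3 units, time = 32
  J1 runs 3 units, time = 35
  J2 runs 3 units, time = 38
  J1 runs 2 units, time = 40
  J2 runs 1 units, time = 41
Finish times: [40, 41, 32, 23]
Average turnaround = 136/4 = 34.0

34.0


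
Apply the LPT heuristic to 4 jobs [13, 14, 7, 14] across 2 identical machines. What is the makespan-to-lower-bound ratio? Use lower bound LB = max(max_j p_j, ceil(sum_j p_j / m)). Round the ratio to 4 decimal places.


LPT order: [14, 14, 13, 7]
Machine loads after assignment: [27, 21]
LPT makespan = 27
Lower bound = max(max_job, ceil(total/2)) = max(14, 24) = 24
Ratio = 27 / 24 = 1.125

1.125


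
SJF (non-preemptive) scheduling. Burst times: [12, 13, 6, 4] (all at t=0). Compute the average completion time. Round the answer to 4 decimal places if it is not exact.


SJF order (ascending): [4, 6, 12, 13]
Completion times:
  Job 1: burst=4, C=4
  Job 2: burst=6, C=10
  Job 3: burst=12, C=22
  Job 4: burst=13, C=35
Average completion = 71/4 = 17.75

17.75


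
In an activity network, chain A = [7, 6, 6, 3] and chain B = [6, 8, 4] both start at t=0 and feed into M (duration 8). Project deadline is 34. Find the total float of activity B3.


Forward pass: ES(B3) = sum of predecessors on chain B = 14
EF = ES + duration = 14 + 4 = 18
Backward pass: LF(M) = deadline = 34; LS(M) = 34 - 8 = 26
LF(B3) = LS(M) - sum(successors on chain B) = 26 - 0 = 26
LS = LF - duration = 26 - 4 = 22
Total float = LS - ES = 22 - 14 = 8

8


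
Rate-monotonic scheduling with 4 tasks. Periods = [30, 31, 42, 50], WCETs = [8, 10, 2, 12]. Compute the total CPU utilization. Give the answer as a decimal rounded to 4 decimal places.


Compute individual utilizations (exact fractions):
  Task 1: C/T = 8/30 = 4/15 (approx. 0.2667)
  Task 2: C/T = 10/31 (approx. 0.3226)
  Task 3: C/T = 2/42 = 1/21 (approx. 0.0476)
  Task 4: C/T = 12/50 = 6/25 (approx. 0.24)
Total utilization U = 4/15 + 10/31 + 1/21 + 6/25 = 4757/5425
Rounded to 4 decimal places: U = 0.8769
RM (Liu & Layland) bound for 4 tasks = 0.756828; compare with U = 4757/5425 (approx. 0.876866)
bound < U <= 1, so the RM sufficient condition is not met (inconclusive; an exact test such as response-time analysis is needed).

0.8769


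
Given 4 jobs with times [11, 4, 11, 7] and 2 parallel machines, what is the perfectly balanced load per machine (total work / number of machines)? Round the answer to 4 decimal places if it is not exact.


Total processing time = 11 + 4 + 11 + 7 = 33
Number of machines = 2
Ideal balanced load = 33 / 2 = 16.5

16.5


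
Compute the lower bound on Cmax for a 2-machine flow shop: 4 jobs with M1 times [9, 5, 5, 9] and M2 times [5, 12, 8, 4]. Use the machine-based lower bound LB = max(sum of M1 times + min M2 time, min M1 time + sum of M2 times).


LB1 = sum(M1 times) + min(M2 times) = 28 + 4 = 32
LB2 = min(M1 times) + sum(M2 times) = 5 + 29 = 34
Lower bound = max(LB1, LB2) = max(32, 34) = 34

34


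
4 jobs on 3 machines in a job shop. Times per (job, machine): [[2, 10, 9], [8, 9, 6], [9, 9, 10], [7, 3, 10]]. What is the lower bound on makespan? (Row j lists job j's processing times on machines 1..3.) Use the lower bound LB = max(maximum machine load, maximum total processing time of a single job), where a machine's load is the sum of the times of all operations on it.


Machine loads:
  Machine 1: 2 + 8 + 9 + 7 = 26
  Machine 2: 10 + 9 + 9 + 3 = 31
  Machine 3: 9 + 6 + 10 + 10 = 35
Max machine load = 35
Job totals:
  Job 1: 21
  Job 2: 23
  Job 3: 28
  Job 4: 20
Max job total = 28
Lower bound = max(35, 28) = 35

35


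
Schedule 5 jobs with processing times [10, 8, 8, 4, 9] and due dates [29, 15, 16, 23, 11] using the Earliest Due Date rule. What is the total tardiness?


Sort by due date (EDD order): [(9, 11), (8, 15), (8, 16), (4, 23), (10, 29)]
Compute completion times and tardiness:
  Job 1: p=9, d=11, C=9, tardiness=max(0,9-11)=0
  Job 2: p=8, d=15, C=17, tardiness=max(0,17-15)=2
  Job 3: p=8, d=16, C=25, tardiness=max(0,25-16)=9
  Job 4: p=4, d=23, C=29, tardiness=max(0,29-23)=6
  Job 5: p=10, d=29, C=39, tardiness=max(0,39-29)=10
Total tardiness = 27

27


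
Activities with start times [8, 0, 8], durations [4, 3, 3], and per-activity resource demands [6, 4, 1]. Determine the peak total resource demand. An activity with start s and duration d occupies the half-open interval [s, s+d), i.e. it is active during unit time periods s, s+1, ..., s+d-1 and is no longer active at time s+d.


Each activity i is active on [start_i, start_i + duration_i).
Compute total resource usage per time slot:
  t=0: active resources = [4], total = 4
  t=1: active resources = [4], total = 4
  t=2: active resources = [4], total = 4
  t=3: active resources = [], total = 0
  t=4: active resources = [], total = 0
  t=5: active resources = [], total = 0
  t=6: active resources = [], total = 0
  t=7: active resources = [], total = 0
  t=8: active resources = [6, 1], total = 7
  t=9: active resources = [6, 1], total = 7
  t=10: active resources = [6, 1], total = 7
  t=11: active resources = [6], total = 6
Peak resource demand = 7

7


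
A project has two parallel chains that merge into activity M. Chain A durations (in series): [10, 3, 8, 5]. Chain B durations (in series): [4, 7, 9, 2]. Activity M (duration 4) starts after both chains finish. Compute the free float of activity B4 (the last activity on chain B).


ES(B4) = sum of predecessors on chain B = 20
EF(B4) = ES + duration = 20 + 2 = 22
Successor of B4 is M. ES(M) = max(sum(A), sum(B)) = max(26, 22) = 26
Free float = ES(successor) - EF(current) = 26 - 22 = 4

4


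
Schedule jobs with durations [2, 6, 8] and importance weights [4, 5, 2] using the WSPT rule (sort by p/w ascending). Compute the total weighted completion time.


Compute p/w ratios and sort ascending (WSPT): [(2, 4), (6, 5), (8, 2)]
Compute weighted completion times:
  Job (p=2,w=4): C=2, w*C=4*2=8
  Job (p=6,w=5): C=8, w*C=5*8=40
  Job (p=8,w=2): C=16, w*C=2*16=32
Total weighted completion time = 80

80


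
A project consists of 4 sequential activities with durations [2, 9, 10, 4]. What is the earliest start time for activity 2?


Activity 2 starts after activities 1 through 1 complete.
Predecessor durations: [2]
ES = 2 = 2

2


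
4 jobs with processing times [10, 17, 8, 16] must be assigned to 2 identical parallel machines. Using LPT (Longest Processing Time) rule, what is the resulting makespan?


Sort jobs in decreasing order (LPT): [17, 16, 10, 8]
Assign each job to the least loaded machine:
  Machine 1: jobs [17, 8], load = 25
  Machine 2: jobs [16, 10], load = 26
Makespan = max load = 26

26


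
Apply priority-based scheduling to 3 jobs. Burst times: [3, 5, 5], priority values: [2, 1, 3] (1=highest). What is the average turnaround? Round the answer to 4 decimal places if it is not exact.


Sort by priority (ascending = highest first):
Order: [(1, 5), (2, 3), (3, 5)]
Completion times:
  Priority 1, burst=5, C=5
  Priority 2, burst=3, C=8
  Priority 3, burst=5, C=13
Average turnaround = 26/3 = 8.6667

8.6667


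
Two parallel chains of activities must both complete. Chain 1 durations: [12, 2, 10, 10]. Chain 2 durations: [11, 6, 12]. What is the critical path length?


Path A total = 12 + 2 + 10 + 10 = 34
Path B total = 11 + 6 + 12 = 29
Critical path = longest path = max(34, 29) = 34

34


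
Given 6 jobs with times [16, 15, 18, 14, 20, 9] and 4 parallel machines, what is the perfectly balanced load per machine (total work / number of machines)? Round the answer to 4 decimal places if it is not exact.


Total processing time = 16 + 15 + 18 + 14 + 20 + 9 = 92
Number of machines = 4
Ideal balanced load = 92 / 4 = 23.0

23.0


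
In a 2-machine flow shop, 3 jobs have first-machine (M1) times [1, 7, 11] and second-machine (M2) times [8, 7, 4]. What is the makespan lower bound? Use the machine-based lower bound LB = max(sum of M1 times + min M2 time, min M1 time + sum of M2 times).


LB1 = sum(M1 times) + min(M2 times) = 19 + 4 = 23
LB2 = min(M1 times) + sum(M2 times) = 1 + 19 = 20
Lower bound = max(LB1, LB2) = max(23, 20) = 23

23


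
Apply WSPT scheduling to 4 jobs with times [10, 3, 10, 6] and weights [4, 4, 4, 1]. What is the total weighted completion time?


Compute p/w ratios and sort ascending (WSPT): [(3, 4), (10, 4), (10, 4), (6, 1)]
Compute weighted completion times:
  Job (p=3,w=4): C=3, w*C=4*3=12
  Job (p=10,w=4): C=13, w*C=4*13=52
  Job (p=10,w=4): C=23, w*C=4*23=92
  Job (p=6,w=1): C=29, w*C=1*29=29
Total weighted completion time = 185

185


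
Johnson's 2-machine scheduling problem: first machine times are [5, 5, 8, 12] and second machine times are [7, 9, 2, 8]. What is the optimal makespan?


Apply Johnson's rule:
  Group 1 (a <= b): [(1, 5, 7), (2, 5, 9)]
  Group 2 (a > b): [(4, 12, 8), (3, 8, 2)]
Optimal job order: [1, 2, 4, 3]
Schedule:
  Job 1: M1 done at 5, M2 done at 12
  Job 2: M1 done at 10, M2 done at 21
  Job 4: M1 done at 22, M2 done at 30
  Job 3: M1 done at 30, M2 done at 32
Makespan = 32

32


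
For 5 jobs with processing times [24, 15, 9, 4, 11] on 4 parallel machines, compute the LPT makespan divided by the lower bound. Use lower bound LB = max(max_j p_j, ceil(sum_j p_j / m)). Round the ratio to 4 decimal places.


LPT order: [24, 15, 11, 9, 4]
Machine loads after assignment: [24, 15, 11, 13]
LPT makespan = 24
Lower bound = max(max_job, ceil(total/4)) = max(24, 16) = 24
Ratio = 24 / 24 = 1.0

1.0


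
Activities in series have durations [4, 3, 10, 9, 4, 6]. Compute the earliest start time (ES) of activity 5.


Activity 5 starts after activities 1 through 4 complete.
Predecessor durations: [4, 3, 10, 9]
ES = 4 + 3 + 10 + 9 = 26

26


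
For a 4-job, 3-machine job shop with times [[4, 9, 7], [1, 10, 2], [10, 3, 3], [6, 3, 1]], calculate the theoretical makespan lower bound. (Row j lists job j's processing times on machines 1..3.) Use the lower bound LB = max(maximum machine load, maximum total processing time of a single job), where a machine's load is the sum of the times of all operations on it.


Machine loads:
  Machine 1: 4 + 1 + 10 + 6 = 21
  Machine 2: 9 + 10 + 3 + 3 = 25
  Machine 3: 7 + 2 + 3 + 1 = 13
Max machine load = 25
Job totals:
  Job 1: 20
  Job 2: 13
  Job 3: 16
  Job 4: 10
Max job total = 20
Lower bound = max(25, 20) = 25

25


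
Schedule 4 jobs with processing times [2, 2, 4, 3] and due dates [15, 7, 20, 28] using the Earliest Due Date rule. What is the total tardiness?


Sort by due date (EDD order): [(2, 7), (2, 15), (4, 20), (3, 28)]
Compute completion times and tardiness:
  Job 1: p=2, d=7, C=2, tardiness=max(0,2-7)=0
  Job 2: p=2, d=15, C=4, tardiness=max(0,4-15)=0
  Job 3: p=4, d=20, C=8, tardiness=max(0,8-20)=0
  Job 4: p=3, d=28, C=11, tardiness=max(0,11-28)=0
Total tardiness = 0

0


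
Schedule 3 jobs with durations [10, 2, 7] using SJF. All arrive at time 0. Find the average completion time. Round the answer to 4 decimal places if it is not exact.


SJF order (ascending): [2, 7, 10]
Completion times:
  Job 1: burst=2, C=2
  Job 2: burst=7, C=9
  Job 3: burst=10, C=19
Average completion = 30/3 = 10.0

10.0


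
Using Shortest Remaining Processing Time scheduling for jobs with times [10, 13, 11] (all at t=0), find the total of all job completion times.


Since all jobs arrive at t=0, SRPT equals SPT ordering.
SPT order: [10, 11, 13]
Completion times:
  Job 1: p=10, C=10
  Job 2: p=11, C=21
  Job 3: p=13, C=34
Total completion time = 10 + 21 + 34 = 65

65


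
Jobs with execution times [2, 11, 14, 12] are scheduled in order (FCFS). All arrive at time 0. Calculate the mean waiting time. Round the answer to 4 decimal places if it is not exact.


FCFS order (as given): [2, 11, 14, 12]
Waiting times:
  Job 1: wait = 0
  Job 2: wait = 2
  Job 3: wait = 13
  Job 4: wait = 27
Sum of waiting times = 42
Average waiting time = 42/4 = 10.5

10.5


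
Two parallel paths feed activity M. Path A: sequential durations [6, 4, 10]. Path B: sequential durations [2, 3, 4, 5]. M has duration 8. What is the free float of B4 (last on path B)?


ES(B4) = sum of predecessors on chain B = 9
EF(B4) = ES + duration = 9 + 5 = 14
Successor of B4 is M. ES(M) = max(sum(A), sum(B)) = max(20, 14) = 20
Free float = ES(successor) - EF(current) = 20 - 14 = 6

6


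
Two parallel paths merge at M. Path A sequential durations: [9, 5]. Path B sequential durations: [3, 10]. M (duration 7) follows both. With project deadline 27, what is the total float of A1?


Forward pass: ES(A1) = sum of predecessors on chain A = 0
EF = ES + duration = 0 + 9 = 9
Backward pass: LF(M) = deadline = 27; LS(M) = 27 - 7 = 20
LF(A1) = LS(M) - sum(successors on chain A) = 20 - 5 = 15
LS = LF - duration = 15 - 9 = 6
Total float = LS - ES = 6 - 0 = 6

6


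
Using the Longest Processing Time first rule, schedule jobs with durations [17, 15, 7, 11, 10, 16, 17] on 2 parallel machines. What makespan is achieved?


Sort jobs in decreasing order (LPT): [17, 17, 16, 15, 11, 10, 7]
Assign each job to the least loaded machine:
  Machine 1: jobs [17, 16, 10, 7], load = 50
  Machine 2: jobs [17, 15, 11], load = 43
Makespan = max load = 50

50


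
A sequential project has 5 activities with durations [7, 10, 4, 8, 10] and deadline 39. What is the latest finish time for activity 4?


LF(activity 4) = deadline - sum of successor durations
Successors: activities 5 through 5 with durations [10]
Sum of successor durations = 10
LF = 39 - 10 = 29

29


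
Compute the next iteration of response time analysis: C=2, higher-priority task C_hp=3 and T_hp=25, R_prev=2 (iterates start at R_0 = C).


R_next = C + ceil(R_prev / T_hp) * C_hp
ceil(2 / 25) = ceil(0.08) = 1
Interference = 1 * 3 = 3
R_next = 2 + 3 = 5

5


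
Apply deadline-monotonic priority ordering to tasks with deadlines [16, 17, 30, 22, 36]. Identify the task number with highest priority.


Sort tasks by relative deadline (ascending):
  Task 1: deadline = 16
  Task 2: deadline = 17
  Task 4: deadline = 22
  Task 3: deadline = 30
  Task 5: deadline = 36
Priority order (highest first): [1, 2, 4, 3, 5]
Highest priority task = 1

1


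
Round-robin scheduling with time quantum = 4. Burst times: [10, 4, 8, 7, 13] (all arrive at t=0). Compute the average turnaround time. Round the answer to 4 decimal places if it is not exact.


Time quantum = 4
Execution trace:
  J1 runs 4 units, time = 4
  J2 runs 4 units, time = 8
  J3 runs 4 units, time = 12
  J4 runs 4 units, time = 16
  J5 runs 4 units, time = 20
  J1 runs 4 units, time = 24
  J3 runs 4 units, time = 28
  J4 runs 3 units, time = 31
  J5 runs 4 units, time = 35
  J1 runs 2 units, time = 37
  J5 runs 4 units, time = 41
  J5 runs 1 units, time = 42
Finish times: [37, 8, 28, 31, 42]
Average turnaround = 146/5 = 29.2

29.2


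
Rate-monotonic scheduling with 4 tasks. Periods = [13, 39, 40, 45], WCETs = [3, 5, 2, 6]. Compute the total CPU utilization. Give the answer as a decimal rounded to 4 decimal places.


Compute individual utilizations (exact fractions):
  Task 1: C/T = 3/13 (approx. 0.2308)
  Task 2: C/T = 5/39 (approx. 0.1282)
  Task 3: C/T = 2/40 = 1/20 (approx. 0.05)
  Task 4: C/T = 6/45 = 2/15 (approx. 0.1333)
Total utilization U = 3/13 + 5/39 + 1/20 + 2/15 = 141/260
Rounded to 4 decimal places: U = 0.5423
RM (Liu & Layland) bound for 4 tasks = 0.756828; compare with U = 141/260 (approx. 0.542308)
U <= bound, so schedulable by RM sufficient condition.

0.5423


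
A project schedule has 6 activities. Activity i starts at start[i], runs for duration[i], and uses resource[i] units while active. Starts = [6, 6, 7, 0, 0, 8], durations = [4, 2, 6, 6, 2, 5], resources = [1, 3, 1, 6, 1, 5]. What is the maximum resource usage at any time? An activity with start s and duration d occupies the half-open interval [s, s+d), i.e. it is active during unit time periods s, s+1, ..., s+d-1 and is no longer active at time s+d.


Each activity i is active on [start_i, start_i + duration_i).
Compute total resource usage per time slot:
  t=0: active resources = [6, 1], total = 7
  t=1: active resources = [6, 1], total = 7
  t=2: active resources = [6], total = 6
  t=3: active resources = [6], total = 6
  t=4: active resources = [6], total = 6
  t=5: active resources = [6], total = 6
  t=6: active resources = [1, 3], total = 4
  t=7: active resources = [1, 3, 1], total = 5
  t=8: active resources = [1, 1, 5], total = 7
  t=9: active resources = [1, 1, 5], total = 7
  t=10: active resources = [1, 5], total = 6
  t=11: active resources = [1, 5], total = 6
  t=12: active resources = [1, 5], total = 6
Peak resource demand = 7

7


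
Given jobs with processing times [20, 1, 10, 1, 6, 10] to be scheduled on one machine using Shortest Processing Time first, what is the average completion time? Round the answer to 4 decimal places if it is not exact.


Sort jobs by processing time (SPT order): [1, 1, 6, 10, 10, 20]
Compute completion times sequentially:
  Job 1: processing = 1, completes at 1
  Job 2: processing = 1, completes at 2
  Job 3: processing = 6, completes at 8
  Job 4: processing = 10, completes at 18
  Job 5: processing = 10, completes at 28
  Job 6: processing = 20, completes at 48
Sum of completion times = 105
Average completion time = 105/6 = 17.5

17.5


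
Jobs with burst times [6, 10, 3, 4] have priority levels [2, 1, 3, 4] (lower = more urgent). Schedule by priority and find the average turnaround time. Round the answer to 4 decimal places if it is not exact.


Sort by priority (ascending = highest first):
Order: [(1, 10), (2, 6), (3, 3), (4, 4)]
Completion times:
  Priority 1, burst=10, C=10
  Priority 2, burst=6, C=16
  Priority 3, burst=3, C=19
  Priority 4, burst=4, C=23
Average turnaround = 68/4 = 17.0

17.0


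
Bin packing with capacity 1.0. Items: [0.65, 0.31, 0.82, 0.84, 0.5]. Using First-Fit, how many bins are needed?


Place items sequentially using First-Fit:
  Item 0.65 -> new Bin 1
  Item 0.31 -> Bin 1 (now 0.96)
  Item 0.82 -> new Bin 2
  Item 0.84 -> new Bin 3
  Item 0.5 -> new Bin 4
Total bins used = 4

4


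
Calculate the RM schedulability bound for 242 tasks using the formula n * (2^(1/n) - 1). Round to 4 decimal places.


Compute 2^(1/242) = 1.0028683504
Subtract 1: 1.0028683504 - 1 = 0.0028683504
Multiply by n: 242 * 0.0028683504 = 0.6941407968
Round to 4 dp: 0.6941

0.6941


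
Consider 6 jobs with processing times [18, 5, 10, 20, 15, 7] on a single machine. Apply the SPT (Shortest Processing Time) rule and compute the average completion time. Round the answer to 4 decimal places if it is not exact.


Sort jobs by processing time (SPT order): [5, 7, 10, 15, 18, 20]
Compute completion times sequentially:
  Job 1: processing = 5, completes at 5
  Job 2: processing = 7, completes at 12
  Job 3: processing = 10, completes at 22
  Job 4: processing = 15, completes at 37
  Job 5: processing = 18, completes at 55
  Job 6: processing = 20, completes at 75
Sum of completion times = 206
Average completion time = 206/6 = 34.3333

34.3333


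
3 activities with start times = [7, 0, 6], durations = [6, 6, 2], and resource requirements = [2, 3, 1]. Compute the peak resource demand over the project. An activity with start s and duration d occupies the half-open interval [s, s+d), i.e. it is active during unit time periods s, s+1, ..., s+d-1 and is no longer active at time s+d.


Each activity i is active on [start_i, start_i + duration_i).
Compute total resource usage per time slot:
  t=0: active resources = [3], total = 3
  t=1: active resources = [3], total = 3
  t=2: active resources = [3], total = 3
  t=3: active resources = [3], total = 3
  t=4: active resources = [3], total = 3
  t=5: active resources = [3], total = 3
  t=6: active resources = [1], total = 1
  t=7: active resources = [2, 1], total = 3
  t=8: active resources = [2], total = 2
  t=9: active resources = [2], total = 2
  t=10: active resources = [2], total = 2
  t=11: active resources = [2], total = 2
  t=12: active resources = [2], total = 2
Peak resource demand = 3

3


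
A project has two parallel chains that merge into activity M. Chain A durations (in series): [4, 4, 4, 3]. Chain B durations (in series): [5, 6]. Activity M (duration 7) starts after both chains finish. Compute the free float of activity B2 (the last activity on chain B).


ES(B2) = sum of predecessors on chain B = 5
EF(B2) = ES + duration = 5 + 6 = 11
Successor of B2 is M. ES(M) = max(sum(A), sum(B)) = max(15, 11) = 15
Free float = ES(successor) - EF(current) = 15 - 11 = 4

4


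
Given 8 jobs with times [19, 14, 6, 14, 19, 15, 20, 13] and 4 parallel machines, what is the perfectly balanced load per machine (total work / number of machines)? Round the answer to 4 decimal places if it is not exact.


Total processing time = 19 + 14 + 6 + 14 + 19 + 15 + 20 + 13 = 120
Number of machines = 4
Ideal balanced load = 120 / 4 = 30.0

30.0


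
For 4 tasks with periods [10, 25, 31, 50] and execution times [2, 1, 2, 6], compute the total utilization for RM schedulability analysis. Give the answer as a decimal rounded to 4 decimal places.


Compute individual utilizations (exact fractions):
  Task 1: C/T = 2/10 = 1/5 (approx. 0.2)
  Task 2: C/T = 1/25 (approx. 0.04)
  Task 3: C/T = 2/31 (approx. 0.0645)
  Task 4: C/T = 6/50 = 3/25 (approx. 0.12)
Total utilization U = 1/5 + 1/25 + 2/31 + 3/25 = 329/775
Rounded to 4 decimal places: U = 0.4245
RM (Liu & Layland) bound for 4 tasks = 0.756828; compare with U = 329/775 (approx. 0.424516)
U <= bound, so schedulable by RM sufficient condition.

0.4245


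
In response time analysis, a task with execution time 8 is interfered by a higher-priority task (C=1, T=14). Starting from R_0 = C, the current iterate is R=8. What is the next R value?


R_next = C + ceil(R_prev / T_hp) * C_hp
ceil(8 / 14) = ceil(0.5714) = 1
Interference = 1 * 1 = 1
R_next = 8 + 1 = 9

9


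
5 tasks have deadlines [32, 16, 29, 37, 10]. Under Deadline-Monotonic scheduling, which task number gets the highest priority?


Sort tasks by relative deadline (ascending):
  Task 5: deadline = 10
  Task 2: deadline = 16
  Task 3: deadline = 29
  Task 1: deadline = 32
  Task 4: deadline = 37
Priority order (highest first): [5, 2, 3, 1, 4]
Highest priority task = 5

5


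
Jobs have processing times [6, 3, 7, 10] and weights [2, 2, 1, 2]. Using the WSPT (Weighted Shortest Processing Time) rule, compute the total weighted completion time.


Compute p/w ratios and sort ascending (WSPT): [(3, 2), (6, 2), (10, 2), (7, 1)]
Compute weighted completion times:
  Job (p=3,w=2): C=3, w*C=2*3=6
  Job (p=6,w=2): C=9, w*C=2*9=18
  Job (p=10,w=2): C=19, w*C=2*19=38
  Job (p=7,w=1): C=26, w*C=1*26=26
Total weighted completion time = 88

88


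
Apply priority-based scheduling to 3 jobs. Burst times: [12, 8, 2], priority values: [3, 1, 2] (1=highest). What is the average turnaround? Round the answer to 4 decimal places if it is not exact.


Sort by priority (ascending = highest first):
Order: [(1, 8), (2, 2), (3, 12)]
Completion times:
  Priority 1, burst=8, C=8
  Priority 2, burst=2, C=10
  Priority 3, burst=12, C=22
Average turnaround = 40/3 = 13.3333

13.3333


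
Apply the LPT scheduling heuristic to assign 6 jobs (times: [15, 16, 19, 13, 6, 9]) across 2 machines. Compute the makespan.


Sort jobs in decreasing order (LPT): [19, 16, 15, 13, 9, 6]
Assign each job to the least loaded machine:
  Machine 1: jobs [19, 13, 6], load = 38
  Machine 2: jobs [16, 15, 9], load = 40
Makespan = max load = 40

40


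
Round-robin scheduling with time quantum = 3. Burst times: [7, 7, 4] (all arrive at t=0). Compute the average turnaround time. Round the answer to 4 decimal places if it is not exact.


Time quantum = 3
Execution trace:
  J1 runs 3 units, time = 3
  J2 runs 3 units, time = 6
  J3 runs 3 units, time = 9
  J1 runs 3 units, time = 12
  J2 runs 3 units, time = 15
  J3 runs 1 units, time = 16
  J1 runs 1 units, time = 17
  J2 runs 1 units, time = 18
Finish times: [17, 18, 16]
Average turnaround = 51/3 = 17.0

17.0


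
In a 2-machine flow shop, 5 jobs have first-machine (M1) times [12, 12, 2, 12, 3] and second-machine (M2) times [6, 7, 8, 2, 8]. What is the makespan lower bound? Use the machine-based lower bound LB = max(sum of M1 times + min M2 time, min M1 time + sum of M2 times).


LB1 = sum(M1 times) + min(M2 times) = 41 + 2 = 43
LB2 = min(M1 times) + sum(M2 times) = 2 + 31 = 33
Lower bound = max(LB1, LB2) = max(43, 33) = 43

43


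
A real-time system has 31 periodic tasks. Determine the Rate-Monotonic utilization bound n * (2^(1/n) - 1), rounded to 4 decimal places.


Compute 2^(1/31) = 1.0226114356
Subtract 1: 1.0226114356 - 1 = 0.0226114356
Multiply by n: 31 * 0.0226114356 = 0.7009545036
Round to 4 dp: 0.7010

0.7010


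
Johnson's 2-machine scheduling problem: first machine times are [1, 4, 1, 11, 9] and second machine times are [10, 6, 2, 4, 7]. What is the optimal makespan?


Apply Johnson's rule:
  Group 1 (a <= b): [(1, 1, 10), (3, 1, 2), (2, 4, 6)]
  Group 2 (a > b): [(5, 9, 7), (4, 11, 4)]
Optimal job order: [1, 3, 2, 5, 4]
Schedule:
  Job 1: M1 done at 1, M2 done at 11
  Job 3: M1 done at 2, M2 done at 13
  Job 2: M1 done at 6, M2 done at 19
  Job 5: M1 done at 15, M2 done at 26
  Job 4: M1 done at 26, M2 done at 30
Makespan = 30

30


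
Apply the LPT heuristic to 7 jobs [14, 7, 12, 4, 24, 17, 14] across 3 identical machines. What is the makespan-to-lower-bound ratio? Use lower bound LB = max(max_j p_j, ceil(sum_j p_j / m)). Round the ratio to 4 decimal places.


LPT order: [24, 17, 14, 14, 12, 7, 4]
Machine loads after assignment: [31, 29, 32]
LPT makespan = 32
Lower bound = max(max_job, ceil(total/3)) = max(24, 31) = 31
Ratio = 32 / 31 = 1.0323

1.0323


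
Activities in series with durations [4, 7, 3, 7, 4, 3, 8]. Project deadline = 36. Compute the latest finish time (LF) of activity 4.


LF(activity 4) = deadline - sum of successor durations
Successors: activities 5 through 7 with durations [4, 3, 8]
Sum of successor durations = 15
LF = 36 - 15 = 21

21


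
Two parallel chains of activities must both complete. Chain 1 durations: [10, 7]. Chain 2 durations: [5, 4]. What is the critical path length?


Path A total = 10 + 7 = 17
Path B total = 5 + 4 = 9
Critical path = longest path = max(17, 9) = 17

17


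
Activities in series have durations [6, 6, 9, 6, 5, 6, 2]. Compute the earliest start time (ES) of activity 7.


Activity 7 starts after activities 1 through 6 complete.
Predecessor durations: [6, 6, 9, 6, 5, 6]
ES = 6 + 6 + 9 + 6 + 5 + 6 = 38

38


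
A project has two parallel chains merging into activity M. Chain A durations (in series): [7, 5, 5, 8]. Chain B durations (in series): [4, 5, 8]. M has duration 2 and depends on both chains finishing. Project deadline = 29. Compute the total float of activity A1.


Forward pass: ES(A1) = sum of predecessors on chain A = 0
EF = ES + duration = 0 + 7 = 7
Backward pass: LF(M) = deadline = 29; LS(M) = 29 - 2 = 27
LF(A1) = LS(M) - sum(successors on chain A) = 27 - 18 = 9
LS = LF - duration = 9 - 7 = 2
Total float = LS - ES = 2 - 0 = 2

2


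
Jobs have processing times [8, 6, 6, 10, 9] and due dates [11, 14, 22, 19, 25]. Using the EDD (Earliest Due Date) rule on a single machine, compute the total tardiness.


Sort by due date (EDD order): [(8, 11), (6, 14), (10, 19), (6, 22), (9, 25)]
Compute completion times and tardiness:
  Job 1: p=8, d=11, C=8, tardiness=max(0,8-11)=0
  Job 2: p=6, d=14, C=14, tardiness=max(0,14-14)=0
  Job 3: p=10, d=19, C=24, tardiness=max(0,24-19)=5
  Job 4: p=6, d=22, C=30, tardiness=max(0,30-22)=8
  Job 5: p=9, d=25, C=39, tardiness=max(0,39-25)=14
Total tardiness = 27

27


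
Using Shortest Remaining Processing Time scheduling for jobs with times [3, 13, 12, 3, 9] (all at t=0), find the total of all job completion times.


Since all jobs arrive at t=0, SRPT equals SPT ordering.
SPT order: [3, 3, 9, 12, 13]
Completion times:
  Job 1: p=3, C=3
  Job 2: p=3, C=6
  Job 3: p=9, C=15
  Job 4: p=12, C=27
  Job 5: p=13, C=40
Total completion time = 3 + 6 + 15 + 27 + 40 = 91

91


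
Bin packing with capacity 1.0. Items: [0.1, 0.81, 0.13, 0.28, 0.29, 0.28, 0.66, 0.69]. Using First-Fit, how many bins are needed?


Place items sequentially using First-Fit:
  Item 0.1 -> new Bin 1
  Item 0.81 -> Bin 1 (now 0.91)
  Item 0.13 -> new Bin 2
  Item 0.28 -> Bin 2 (now 0.41)
  Item 0.29 -> Bin 2 (now 0.7)
  Item 0.28 -> Bin 2 (now 0.98)
  Item 0.66 -> new Bin 3
  Item 0.69 -> new Bin 4
Total bins used = 4

4


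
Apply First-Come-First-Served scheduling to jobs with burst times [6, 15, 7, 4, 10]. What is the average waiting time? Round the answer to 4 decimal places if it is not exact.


FCFS order (as given): [6, 15, 7, 4, 10]
Waiting times:
  Job 1: wait = 0
  Job 2: wait = 6
  Job 3: wait = 21
  Job 4: wait = 28
  Job 5: wait = 32
Sum of waiting times = 87
Average waiting time = 87/5 = 17.4

17.4


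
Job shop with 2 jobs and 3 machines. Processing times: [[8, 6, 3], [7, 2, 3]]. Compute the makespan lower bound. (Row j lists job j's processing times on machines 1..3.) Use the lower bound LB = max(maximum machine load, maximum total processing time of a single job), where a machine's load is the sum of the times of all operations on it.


Machine loads:
  Machine 1: 8 + 7 = 15
  Machine 2: 6 + 2 = 8
  Machine 3: 3 + 3 = 6
Max machine load = 15
Job totals:
  Job 1: 17
  Job 2: 12
Max job total = 17
Lower bound = max(15, 17) = 17

17


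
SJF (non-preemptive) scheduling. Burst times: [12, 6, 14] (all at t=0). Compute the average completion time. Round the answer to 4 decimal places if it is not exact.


SJF order (ascending): [6, 12, 14]
Completion times:
  Job 1: burst=6, C=6
  Job 2: burst=12, C=18
  Job 3: burst=14, C=32
Average completion = 56/3 = 18.6667

18.6667


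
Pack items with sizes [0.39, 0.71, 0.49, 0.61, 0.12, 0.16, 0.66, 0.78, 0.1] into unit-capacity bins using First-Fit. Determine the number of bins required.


Place items sequentially using First-Fit:
  Item 0.39 -> new Bin 1
  Item 0.71 -> new Bin 2
  Item 0.49 -> Bin 1 (now 0.88)
  Item 0.61 -> new Bin 3
  Item 0.12 -> Bin 1 (now 1.0)
  Item 0.16 -> Bin 2 (now 0.87)
  Item 0.66 -> new Bin 4
  Item 0.78 -> new Bin 5
  Item 0.1 -> Bin 2 (now 0.97)
Total bins used = 5

5


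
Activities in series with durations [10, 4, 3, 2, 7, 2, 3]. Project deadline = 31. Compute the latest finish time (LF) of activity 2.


LF(activity 2) = deadline - sum of successor durations
Successors: activities 3 through 7 with durations [3, 2, 7, 2, 3]
Sum of successor durations = 17
LF = 31 - 17 = 14

14


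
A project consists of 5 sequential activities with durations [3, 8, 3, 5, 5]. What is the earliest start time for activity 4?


Activity 4 starts after activities 1 through 3 complete.
Predecessor durations: [3, 8, 3]
ES = 3 + 8 + 3 = 14

14


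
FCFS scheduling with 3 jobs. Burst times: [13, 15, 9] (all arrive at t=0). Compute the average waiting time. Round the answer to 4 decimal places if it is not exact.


FCFS order (as given): [13, 15, 9]
Waiting times:
  Job 1: wait = 0
  Job 2: wait = 13
  Job 3: wait = 28
Sum of waiting times = 41
Average waiting time = 41/3 = 13.6667

13.6667


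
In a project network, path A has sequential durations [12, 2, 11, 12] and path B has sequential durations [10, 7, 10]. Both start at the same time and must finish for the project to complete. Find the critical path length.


Path A total = 12 + 2 + 11 + 12 = 37
Path B total = 10 + 7 + 10 = 27
Critical path = longest path = max(37, 27) = 37

37


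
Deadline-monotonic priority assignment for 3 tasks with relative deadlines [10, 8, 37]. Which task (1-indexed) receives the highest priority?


Sort tasks by relative deadline (ascending):
  Task 2: deadline = 8
  Task 1: deadline = 10
  Task 3: deadline = 37
Priority order (highest first): [2, 1, 3]
Highest priority task = 2

2


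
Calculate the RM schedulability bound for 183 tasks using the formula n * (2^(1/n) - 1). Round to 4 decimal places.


Compute 2^(1/183) = 1.0037948719
Subtract 1: 1.0037948719 - 1 = 0.0037948719
Multiply by n: 183 * 0.0037948719 = 0.6944615577
Round to 4 dp: 0.6945

0.6945
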